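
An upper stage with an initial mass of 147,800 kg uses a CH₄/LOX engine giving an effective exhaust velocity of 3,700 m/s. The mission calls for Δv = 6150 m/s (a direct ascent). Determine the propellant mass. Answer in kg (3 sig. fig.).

propellant mass ≈ 120000 kg

m₀/m_f = exp(Δv / v_e) = exp(6150 / 3700.0) = exp(1.6622) = 5.2707.
m_f = 147,800 / 5.2707 = 28,041.8 kg, so propellant = m₀ − m_f = 147,800 − 28,041.8 = 119,758.2 kg.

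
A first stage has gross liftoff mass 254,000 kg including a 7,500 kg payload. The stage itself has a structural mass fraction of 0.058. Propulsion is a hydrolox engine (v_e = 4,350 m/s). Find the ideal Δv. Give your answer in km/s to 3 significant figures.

Stage wet mass = m₀ − payload = 254,000 − 7,500 = 246,500 kg.
Stage dry mass = ε × stage wet mass = 0.058 × 246,500 = 14,297 kg.
Burnout mass m_f = stage dry + payload = 14,297 + 7,500 = 21,797 kg.
Δv = v_e · ln(254,000/21,797) = 4350.0 × ln(11.65) = 4350.0 × 2.4556 ≈ 10682 m/s.

Δv ≈ 10.7 km/s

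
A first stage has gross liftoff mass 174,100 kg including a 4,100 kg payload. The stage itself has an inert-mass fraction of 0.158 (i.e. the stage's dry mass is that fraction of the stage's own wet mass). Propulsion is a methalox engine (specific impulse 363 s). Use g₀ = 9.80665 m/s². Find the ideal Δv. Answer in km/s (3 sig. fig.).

Stage wet mass = m₀ − payload = 174,100 − 4,100 = 170,000 kg.
Stage dry mass = ε × stage wet mass = 0.158 × 170,000 = 26,860 kg.
Burnout mass m_f = stage dry + payload = 26,860 + 4,100 = 30,960 kg.
v_e = Isp · g₀ = 363 × 9.80665 = 3559.8 m/s.
By the Tsiolkovsky rocket equation, Δv = v_e · ln(174,100/30,960) = 3559.8 × ln(5.623) = 3559.8 × 1.7269 ≈ 6148 m/s.

Δv ≈ 6.15 km/s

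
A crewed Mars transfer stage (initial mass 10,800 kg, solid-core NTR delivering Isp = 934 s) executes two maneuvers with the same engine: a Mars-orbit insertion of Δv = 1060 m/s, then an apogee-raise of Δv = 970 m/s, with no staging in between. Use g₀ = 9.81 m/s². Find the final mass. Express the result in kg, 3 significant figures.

final mass ≈ 8650 kg

v_e = Isp · g₀ = 934 × 9.81 = 9162.5 m/s.
After the first burn: m = 10800 × exp(−1060/9162.5) = 10800 × 0.89075 = 9,620.1 kg.
After the second burn: m = 9,620.1 × exp(−970/9162.5) = 9,620.1 × 0.89955 = 8,653.76 kg.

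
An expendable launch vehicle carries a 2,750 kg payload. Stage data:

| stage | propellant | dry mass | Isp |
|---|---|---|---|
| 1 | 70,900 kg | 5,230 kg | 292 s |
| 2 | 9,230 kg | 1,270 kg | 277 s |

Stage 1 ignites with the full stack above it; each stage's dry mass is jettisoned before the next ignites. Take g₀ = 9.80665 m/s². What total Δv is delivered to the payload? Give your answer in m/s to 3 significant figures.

Δv ≈ 7750 m/s

Ignition mass of stage 1 = 70,900+5,230 + 9,230+1,270 + 2,750 = 89,380 kg.
Stage 1: m₀ = 89,380 kg, m_f = 89,380 − 70,900 = 18,480 kg; Δv = 292×9.80665×ln(4.837) = 2863.5×1.5762 ≈ 4514 m/s.
Stage 2: m₀ = 13,250 kg, m_f = 13,250 − 9,230 = 4,020 kg; Δv = 277×9.80665×ln(3.296) = 2716.4×1.1927 ≈ 3240 m/s.
Total Δv = 4514 + 3240 = 7754 m/s.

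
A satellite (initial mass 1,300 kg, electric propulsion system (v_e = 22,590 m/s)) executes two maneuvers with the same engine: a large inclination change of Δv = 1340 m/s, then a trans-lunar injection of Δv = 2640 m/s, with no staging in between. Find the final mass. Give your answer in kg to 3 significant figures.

After the first burn: m = 1300 × exp(−1340/22590.0) = 1300 × 0.94241 = 1,225.13 kg.
After the second burn: m = 1,225.13 × exp(−2640/22590.0) = 1,225.13 × 0.88970 = 1,090 kg.

final mass ≈ 1090 kg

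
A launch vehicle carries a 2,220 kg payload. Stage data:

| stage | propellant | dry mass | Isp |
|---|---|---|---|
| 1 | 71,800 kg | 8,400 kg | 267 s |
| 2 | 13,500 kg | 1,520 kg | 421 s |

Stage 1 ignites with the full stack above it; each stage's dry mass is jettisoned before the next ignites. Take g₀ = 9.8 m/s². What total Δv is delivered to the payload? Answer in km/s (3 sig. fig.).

Δv ≈ 9.80 km/s

Ignition mass of stage 1 = 71,800+8,400 + 13,500+1,520 + 2,220 = 97,440 kg.
Stage 1: m₀ = 97,440 kg, m_f = 97,440 − 71,800 = 25,640 kg; Δv = 267×9.8×ln(3.8) = 2616.6×1.3351 ≈ 3493 m/s.
Stage 2: m₀ = 17,240 kg, m_f = 17,240 − 13,500 = 3,740 kg; Δv = 421×9.8×ln(4.61) = 4125.8×1.5281 ≈ 6305 m/s.
Total Δv = 3493 + 6305 = 9798 m/s.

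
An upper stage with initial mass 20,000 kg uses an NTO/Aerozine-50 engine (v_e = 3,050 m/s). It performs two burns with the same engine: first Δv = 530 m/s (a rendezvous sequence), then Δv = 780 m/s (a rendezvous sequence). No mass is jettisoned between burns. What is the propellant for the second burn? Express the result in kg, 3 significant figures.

propellant for the second burn ≈ 3790 kg

After the first burn: m = 20000 × exp(−530/3050.0) = 20000 × 0.84049 = 16,809.8 kg.
After the second burn: m = 16,809.8 × exp(−780/3050.0) = 16,809.8 × 0.77435 = 13,016.7 kg.
Second-burn propellant = 16,809.8 − 13,016.7 = 3,793.1 kg.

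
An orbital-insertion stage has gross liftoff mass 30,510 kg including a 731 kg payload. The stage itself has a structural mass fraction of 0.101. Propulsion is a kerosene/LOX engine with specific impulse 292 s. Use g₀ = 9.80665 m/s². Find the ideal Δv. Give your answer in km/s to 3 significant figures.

Δv ≈ 6.01 km/s

Stage wet mass = m₀ − payload = 30,510 − 731 = 29,779 kg.
Stage dry mass = ε × stage wet mass = 0.101 × 29,779 = 3,007.68 kg.
Burnout mass m_f = stage dry + payload = 3,007.68 + 731 = 3,738.68 kg.
v_e = Isp · g₀ = 292 × 9.80665 = 2863.5 m/s.
From the ideal rocket equation, Δv = v_e · ln(30,510/3,738.68) = 2863.5 × ln(8.161) = 2863.5 × 2.0993 ≈ 6011 m/s.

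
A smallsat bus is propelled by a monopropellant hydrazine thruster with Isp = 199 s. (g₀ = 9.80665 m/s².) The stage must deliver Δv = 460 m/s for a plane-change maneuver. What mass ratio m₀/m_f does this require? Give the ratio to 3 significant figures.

v_e = Isp · g₀ = 199 × 9.80665 = 1951.5 m/s.
From the ideal rocket equation, m₀/m_f = exp(Δv / v_e) = exp(460 / 1951.5) = exp(0.2357) = 1.2658.

mass ratio ≈ 1.27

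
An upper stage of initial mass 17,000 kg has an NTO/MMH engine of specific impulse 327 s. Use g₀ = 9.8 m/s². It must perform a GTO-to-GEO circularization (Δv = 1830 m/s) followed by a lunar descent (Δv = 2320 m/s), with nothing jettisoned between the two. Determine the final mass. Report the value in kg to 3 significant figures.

final mass ≈ 4660 kg

v_e = Isp · g₀ = 327 × 9.8 = 3204.6 m/s.
After the first burn: m = 17000 × exp(−1830/3204.6) = 17000 × 0.56493 = 9,603.81 kg.
After the second burn: m = 9,603.81 × exp(−2320/3204.6) = 9,603.81 × 0.48483 = 4,656.22 kg.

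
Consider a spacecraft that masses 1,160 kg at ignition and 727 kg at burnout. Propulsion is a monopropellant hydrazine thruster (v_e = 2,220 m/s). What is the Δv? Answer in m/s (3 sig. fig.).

From the ideal rocket equation, Δv = v_e · ln(m₀/m_f) = 2220.0 × ln(1.596) = 2220.0 × 0.4672 ≈ 1037.3 m/s.

Δv ≈ 1040 m/s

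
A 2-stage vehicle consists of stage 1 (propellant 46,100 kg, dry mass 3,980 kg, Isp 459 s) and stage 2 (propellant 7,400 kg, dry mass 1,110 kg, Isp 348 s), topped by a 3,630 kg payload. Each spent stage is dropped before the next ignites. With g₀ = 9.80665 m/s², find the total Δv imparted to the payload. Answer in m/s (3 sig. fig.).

Δv ≈ 9290 m/s

Ignition mass of stage 1 = 46,100+3,980 + 7,400+1,110 + 3,630 = 62,220 kg.
Stage 1: m₀ = 62,220 kg, m_f = 62,220 − 46,100 = 16,120 kg; Δv = 459×9.80665×ln(3.86) = 4501.3×1.3506 ≈ 6079 m/s.
Stage 2: m₀ = 12,140 kg, m_f = 12,140 − 7,400 = 4,740 kg; Δv = 348×9.80665×ln(2.561) = 3412.7×0.9405 ≈ 3210 m/s.
Total Δv = 6079 + 3210 = 9289 m/s.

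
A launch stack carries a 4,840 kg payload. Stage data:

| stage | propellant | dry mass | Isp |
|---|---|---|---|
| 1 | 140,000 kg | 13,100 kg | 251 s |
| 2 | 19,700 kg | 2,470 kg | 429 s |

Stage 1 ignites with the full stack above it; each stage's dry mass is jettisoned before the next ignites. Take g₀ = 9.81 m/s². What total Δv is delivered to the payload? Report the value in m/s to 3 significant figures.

Δv ≈ 9200 m/s

Ignition mass of stage 1 = 140,000+13,100 + 19,700+2,470 + 4,840 = 180,110 kg.
Stage 1: m₀ = 180,110 kg, m_f = 180,110 − 140,000 = 40,110 kg; Δv = 251×9.81×ln(4.49) = 2462.3×1.5019 ≈ 3698 m/s.
Stage 2: m₀ = 27,010 kg, m_f = 27,010 − 19,700 = 7,310 kg; Δv = 429×9.81×ln(3.695) = 4208.5×1.3070 ≈ 5500 m/s.
Total Δv = 3698 + 5500 = 9198 m/s.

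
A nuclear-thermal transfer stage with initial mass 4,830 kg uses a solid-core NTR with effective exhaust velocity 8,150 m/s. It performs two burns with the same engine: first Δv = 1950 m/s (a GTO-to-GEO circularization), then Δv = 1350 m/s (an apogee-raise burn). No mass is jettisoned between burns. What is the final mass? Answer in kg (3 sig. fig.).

final mass ≈ 3220 kg

After the first burn: m = 4830 × exp(−1950/8150.0) = 4830 × 0.78721 = 3,802.22 kg.
After the second burn: m = 3,802.22 × exp(−1350/8150.0) = 3,802.22 × 0.84735 = 3,221.81 kg.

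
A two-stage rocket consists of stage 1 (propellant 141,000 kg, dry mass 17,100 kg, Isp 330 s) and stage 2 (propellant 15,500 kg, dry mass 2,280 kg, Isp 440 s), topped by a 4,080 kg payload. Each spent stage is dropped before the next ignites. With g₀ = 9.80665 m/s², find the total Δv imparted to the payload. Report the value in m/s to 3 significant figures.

Δv ≈ 10300 m/s

Ignition mass of stage 1 = 141,000+17,100 + 15,500+2,280 + 4,080 = 179,960 kg.
Stage 1: m₀ = 179,960 kg, m_f = 179,960 − 141,000 = 38,960 kg; Δv = 330×9.80665×ln(4.619) = 3236.2×1.5302 ≈ 4952 m/s.
Stage 2: m₀ = 21,860 kg, m_f = 21,860 − 15,500 = 6,360 kg; Δv = 440×9.80665×ln(3.437) = 4314.9×1.2346 ≈ 5327 m/s.
Total Δv = 4952 + 5327 = 10279 m/s.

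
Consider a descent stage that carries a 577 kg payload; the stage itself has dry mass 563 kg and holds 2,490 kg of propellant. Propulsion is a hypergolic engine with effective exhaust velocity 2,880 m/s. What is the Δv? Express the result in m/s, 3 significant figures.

m₀ = payload + dry + propellant = 577 + 563 + 2,490 = 3,630 kg.
m_f = payload + dry = 577 + 563 = 1,140 kg.
Rocket equation: Δv = v_e · ln(m₀/m_f) = 2880.0 × ln(3.184) = 2880.0 × 1.1582 ≈ 3335.6 m/s.

Δv ≈ 3340 m/s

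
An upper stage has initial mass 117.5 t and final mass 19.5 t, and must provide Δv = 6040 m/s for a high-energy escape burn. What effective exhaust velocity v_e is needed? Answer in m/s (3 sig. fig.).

v_e ≈ 3360 m/s

ln(m₀/m_f) = ln(117500/19500) = ln(6.026) = 1.7960.
v_e = Δv / ln(m₀/m_f) = 6040 / 1.7960 = 3363.0 m/s.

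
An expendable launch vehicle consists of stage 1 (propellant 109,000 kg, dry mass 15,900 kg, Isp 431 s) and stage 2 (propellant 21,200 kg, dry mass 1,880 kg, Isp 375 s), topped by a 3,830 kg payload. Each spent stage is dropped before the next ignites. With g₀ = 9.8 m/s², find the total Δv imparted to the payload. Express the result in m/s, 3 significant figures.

Ignition mass of stage 1 = 109,000+15,900 + 21,200+1,880 + 3,830 = 151,810 kg.
Stage 1: m₀ = 151,810 kg, m_f = 151,810 − 109,000 = 42,810 kg; Δv = 431×9.8×ln(3.546) = 4223.8×1.2659 ≈ 5347 m/s.
Stage 2: m₀ = 26,910 kg, m_f = 26,910 − 21,200 = 5,710 kg; Δv = 375×9.8×ln(4.713) = 3675.0×1.5503 ≈ 5697 m/s.
Total Δv = 5347 + 5697 = 11044 m/s.

Δv ≈ 11000 m/s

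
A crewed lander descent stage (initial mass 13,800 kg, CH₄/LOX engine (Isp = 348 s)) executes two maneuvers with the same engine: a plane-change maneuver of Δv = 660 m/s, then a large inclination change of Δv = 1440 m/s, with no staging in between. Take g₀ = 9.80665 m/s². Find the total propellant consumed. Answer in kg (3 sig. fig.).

total propellant consumed ≈ 6340 kg

v_e = Isp · g₀ = 348 × 9.80665 = 3412.7 m/s.
After the first burn: m = 13800 × exp(−660/3412.7) = 13800 × 0.82416 = 11,373.4 kg.
After the second burn: m = 11,373.4 × exp(−1440/3412.7) = 11,373.4 × 0.65577 = 7,458.33 kg.
Total propellant = m₀ − m_final = 13800 − 7,458.33 = 6,341.67 kg.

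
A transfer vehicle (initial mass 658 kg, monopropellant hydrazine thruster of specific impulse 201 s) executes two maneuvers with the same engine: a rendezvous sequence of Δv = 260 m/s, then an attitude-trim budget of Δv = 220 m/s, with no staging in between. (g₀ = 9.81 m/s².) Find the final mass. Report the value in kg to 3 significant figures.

final mass ≈ 516 kg

v_e = Isp · g₀ = 201 × 9.81 = 1971.8 m/s.
After the first burn: m = 658 × exp(−260/1971.8) = 658 × 0.87646 = 576.711 kg.
After the second burn: m = 576.711 × exp(−220/1971.8) = 576.711 × 0.89443 = 515.828 kg.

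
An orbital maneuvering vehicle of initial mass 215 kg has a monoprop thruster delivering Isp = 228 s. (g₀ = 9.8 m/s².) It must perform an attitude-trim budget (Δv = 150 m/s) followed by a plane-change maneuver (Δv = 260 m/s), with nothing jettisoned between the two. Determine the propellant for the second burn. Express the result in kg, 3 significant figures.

propellant for the second burn ≈ 22.1 kg

v_e = Isp · g₀ = 228 × 9.8 = 2234.4 m/s.
After the first burn: m = 215 × exp(−150/2234.4) = 215 × 0.93507 = 201.04 kg.
After the second burn: m = 201.04 × exp(−260/2234.4) = 201.04 × 0.89015 = 178.956 kg.
Second-burn propellant = 201.04 − 178.956 = 22.084 kg.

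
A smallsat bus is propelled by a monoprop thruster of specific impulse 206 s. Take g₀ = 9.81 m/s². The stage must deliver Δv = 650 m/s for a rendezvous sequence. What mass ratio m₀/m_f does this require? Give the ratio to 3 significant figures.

mass ratio ≈ 1.38

v_e = Isp · g₀ = 206 × 9.81 = 2020.9 m/s.
By the Tsiolkovsky rocket equation, m₀/m_f = exp(Δv / v_e) = exp(650 / 2020.9) = exp(0.3216) = 1.3794.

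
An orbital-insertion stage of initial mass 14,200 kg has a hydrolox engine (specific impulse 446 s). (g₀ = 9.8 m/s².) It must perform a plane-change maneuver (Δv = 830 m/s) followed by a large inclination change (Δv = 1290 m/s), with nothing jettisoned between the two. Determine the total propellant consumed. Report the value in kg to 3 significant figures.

v_e = Isp · g₀ = 446 × 9.8 = 4370.8 m/s.
After the first burn: m = 14200 × exp(−830/4370.8) = 14200 × 0.82704 = 11,744 kg.
After the second burn: m = 11,744 × exp(−1290/4370.8) = 11,744 × 0.74443 = 8,742.59 kg.
Total propellant = m₀ − m_final = 14200 − 8,742.59 = 5,457.41 kg.

total propellant consumed ≈ 5460 kg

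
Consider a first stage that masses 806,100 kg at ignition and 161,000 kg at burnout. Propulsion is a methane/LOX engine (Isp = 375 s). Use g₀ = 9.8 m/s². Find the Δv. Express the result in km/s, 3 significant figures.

v_e = Isp · g₀ = 375 × 9.8 = 3675.0 m/s.
Using Δv = v_e ln(m₀/m_f): Δv = v_e · ln(m₀/m_f) = 3675.0 × ln(5.007) = 3675.0 × 1.6108 ≈ 5919.7 m/s.

Δv ≈ 5.92 km/s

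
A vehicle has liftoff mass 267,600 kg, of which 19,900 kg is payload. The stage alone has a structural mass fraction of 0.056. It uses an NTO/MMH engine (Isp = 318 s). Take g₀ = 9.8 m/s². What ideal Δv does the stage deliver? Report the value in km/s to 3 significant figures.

Stage wet mass = m₀ − payload = 267,600 − 19,900 = 247,700 kg.
Stage dry mass = ε × stage wet mass = 0.056 × 247,700 = 13,871.2 kg.
Burnout mass m_f = stage dry + payload = 13,871.2 + 19,900 = 33,771.2 kg.
v_e = Isp · g₀ = 318 × 9.8 = 3116.4 m/s.
Δv = v_e · ln(267,600/33,771.2) = 3116.4 × ln(7.924) = 3116.4 × 2.0699 ≈ 6451 m/s.

Δv ≈ 6.45 km/s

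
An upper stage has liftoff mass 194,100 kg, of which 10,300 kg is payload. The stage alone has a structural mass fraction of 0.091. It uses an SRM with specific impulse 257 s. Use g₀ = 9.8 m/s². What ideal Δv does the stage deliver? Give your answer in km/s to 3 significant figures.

Δv ≈ 4.97 km/s

Stage wet mass = m₀ − payload = 194,100 − 10,300 = 183,800 kg.
Stage dry mass = ε × stage wet mass = 0.091 × 183,800 = 16,725.8 kg.
Burnout mass m_f = stage dry + payload = 16,725.8 + 10,300 = 27,025.8 kg.
v_e = Isp · g₀ = 257 × 9.8 = 2518.6 m/s.
By the Tsiolkovsky rocket equation, Δv = v_e · ln(194,100/27,025.8) = 2518.6 × ln(7.182) = 2518.6 × 1.9716 ≈ 4966 m/s.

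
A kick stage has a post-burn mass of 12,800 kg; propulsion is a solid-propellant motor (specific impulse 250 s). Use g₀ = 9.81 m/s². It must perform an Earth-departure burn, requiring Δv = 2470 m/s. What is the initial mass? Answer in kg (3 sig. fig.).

v_e = Isp · g₀ = 250 × 9.81 = 2452.5 m/s.
m₀/m_f = exp(Δv / v_e) = exp(2470 / 2452.5) = exp(1.0071) = 2.7377.
m₀ = m_f × 2.7377 = 12,800 × 2.7377 = 35,042.6 kg.

initial mass ≈ 35000 kg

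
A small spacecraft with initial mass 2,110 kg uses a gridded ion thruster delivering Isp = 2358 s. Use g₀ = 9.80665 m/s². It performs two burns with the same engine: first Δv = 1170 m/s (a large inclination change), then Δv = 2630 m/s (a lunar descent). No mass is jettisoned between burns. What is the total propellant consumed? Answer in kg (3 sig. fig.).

total propellant consumed ≈ 320 kg

v_e = Isp · g₀ = 2358 × 9.80665 = 23124.1 m/s.
After the first burn: m = 2110 × exp(−1170/23124.1) = 2110 × 0.95066 = 2,005.89 kg.
After the second burn: m = 2,005.89 × exp(−2630/23124.1) = 2,005.89 × 0.89250 = 1,790.26 kg.
Total propellant = m₀ − m_final = 2110 − 1,790.26 = 319.74 kg.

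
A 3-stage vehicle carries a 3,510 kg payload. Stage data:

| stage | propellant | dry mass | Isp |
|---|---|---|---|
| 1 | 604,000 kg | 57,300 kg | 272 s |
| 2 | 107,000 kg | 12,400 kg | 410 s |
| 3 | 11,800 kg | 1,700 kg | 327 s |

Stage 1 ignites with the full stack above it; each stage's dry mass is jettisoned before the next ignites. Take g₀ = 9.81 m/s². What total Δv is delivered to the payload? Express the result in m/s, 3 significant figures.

Δv ≈ 13700 m/s

Ignition mass of stage 1 = 604,000+57,300 + 107,000+12,400 + 11,800+1,700 + 3,510 = 797,710 kg.
Stage 1: m₀ = 797,710 kg, m_f = 797,710 − 604,000 = 193,710 kg; Δv = 272×9.81×ln(4.118) = 2668.3×1.4154 ≈ 3777 m/s.
Stage 2: m₀ = 136,410 kg, m_f = 136,410 − 107,000 = 29,410 kg; Δv = 410×9.81×ln(4.638) = 4022.1×1.5343 ≈ 6171 m/s.
Stage 3: m₀ = 17,010 kg, m_f = 17,010 − 11,800 = 5,210 kg; Δv = 327×9.81×ln(3.265) = 3207.9×1.1832 ≈ 3796 m/s.
Total Δv = 3777 + 6171 + 3796 = 13744 m/s.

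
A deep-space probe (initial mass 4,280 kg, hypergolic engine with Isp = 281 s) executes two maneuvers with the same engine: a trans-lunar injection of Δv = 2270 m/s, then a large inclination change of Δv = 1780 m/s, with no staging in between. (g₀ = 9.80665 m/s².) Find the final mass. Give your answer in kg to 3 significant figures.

final mass ≈ 984 kg

v_e = Isp · g₀ = 281 × 9.80665 = 2755.7 m/s.
After the first burn: m = 4280 × exp(−2270/2755.7) = 4280 × 0.43878 = 1,877.98 kg.
After the second burn: m = 1,877.98 × exp(−1780/2755.7) = 1,877.98 × 0.52417 = 984.381 kg.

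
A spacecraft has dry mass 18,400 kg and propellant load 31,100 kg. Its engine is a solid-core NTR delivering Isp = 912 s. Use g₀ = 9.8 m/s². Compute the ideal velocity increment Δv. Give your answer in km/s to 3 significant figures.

v_e = Isp · g₀ = 912 × 9.8 = 8937.6 m/s.
m₀ = m_dry + m_prop = 18,400 + 31,100 = 49,500 kg.
From the ideal rocket equation, Δv = v_e · ln(m₀/m_f) = 8937.6 × ln(2.69) = 8937.6 × 0.9896 ≈ 8844.8 m/s.

Δv ≈ 8.84 km/s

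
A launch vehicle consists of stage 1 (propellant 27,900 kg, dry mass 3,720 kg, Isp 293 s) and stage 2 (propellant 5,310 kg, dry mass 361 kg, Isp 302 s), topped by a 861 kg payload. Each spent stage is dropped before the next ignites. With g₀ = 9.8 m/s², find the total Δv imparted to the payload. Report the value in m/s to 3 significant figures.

Ignition mass of stage 1 = 27,900+3,720 + 5,310+361 + 861 = 38,152 kg.
Stage 1: m₀ = 38,152 kg, m_f = 38,152 − 27,900 = 10,252 kg; Δv = 293×9.8×ln(3.721) = 2871.4×1.3141 ≈ 3773 m/s.
Stage 2: m₀ = 6,532 kg, m_f = 6,532 − 5,310 = 1,222 kg; Δv = 302×9.8×ln(5.345) = 2959.6×1.6762 ≈ 4961 m/s.
Total Δv = 3773 + 4961 = 8734 m/s.

Δv ≈ 8730 m/s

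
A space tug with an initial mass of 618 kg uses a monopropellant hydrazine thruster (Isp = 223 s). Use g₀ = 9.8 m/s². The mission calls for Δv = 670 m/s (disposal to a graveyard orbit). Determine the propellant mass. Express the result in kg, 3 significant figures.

v_e = Isp · g₀ = 223 × 9.8 = 2185.4 m/s.
From the ideal rocket equation, m₀/m_f = exp(Δv / v_e) = exp(670 / 2185.4) = exp(0.3066) = 1.3588.
m_f = 618 / 1.3588 = 454.813 kg, so propellant = m₀ − m_f = 618 − 454.813 = 163.187 kg.

propellant mass ≈ 163 kg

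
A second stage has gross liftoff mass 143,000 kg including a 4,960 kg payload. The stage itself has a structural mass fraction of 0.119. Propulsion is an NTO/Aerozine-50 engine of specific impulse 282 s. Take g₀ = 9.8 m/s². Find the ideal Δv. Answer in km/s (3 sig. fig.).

Stage wet mass = m₀ − payload = 143,000 − 4,960 = 138,040 kg.
Stage dry mass = ε × stage wet mass = 0.119 × 138,040 = 16,426.8 kg.
Burnout mass m_f = stage dry + payload = 16,426.8 + 4,960 = 21,386.8 kg.
v_e = Isp · g₀ = 282 × 9.8 = 2763.6 m/s.
Rocket equation: Δv = v_e · ln(143,000/21,386.8) = 2763.6 × ln(6.686) = 2763.6 × 1.9001 ≈ 5251 m/s.

Δv ≈ 5.25 km/s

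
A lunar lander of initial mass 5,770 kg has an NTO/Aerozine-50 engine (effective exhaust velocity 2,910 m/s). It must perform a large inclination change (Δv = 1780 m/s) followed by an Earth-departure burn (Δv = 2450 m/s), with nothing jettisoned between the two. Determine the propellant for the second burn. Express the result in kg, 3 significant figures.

After the first burn: m = 5770 × exp(−1780/2910.0) = 5770 × 0.54244 = 3,129.88 kg.
After the second burn: m = 3,129.88 × exp(−2450/2910.0) = 3,129.88 × 0.43088 = 1,348.6 kg.
Second-burn propellant = 3,129.88 − 1,348.6 = 1,781.28 kg.

propellant for the second burn ≈ 1780 kg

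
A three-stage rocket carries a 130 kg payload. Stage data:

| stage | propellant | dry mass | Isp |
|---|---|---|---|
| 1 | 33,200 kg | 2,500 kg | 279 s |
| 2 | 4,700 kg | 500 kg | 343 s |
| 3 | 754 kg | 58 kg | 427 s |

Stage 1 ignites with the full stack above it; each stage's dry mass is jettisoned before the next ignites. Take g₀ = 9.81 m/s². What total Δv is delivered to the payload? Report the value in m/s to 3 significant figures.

Δv ≈ 15900 m/s

Ignition mass of stage 1 = 33,200+2,500 + 4,700+500 + 754+58 + 130 = 41,842 kg.
Stage 1: m₀ = 41,842 kg, m_f = 41,842 − 33,200 = 8,642 kg; Δv = 279×9.81×ln(4.842) = 2737.0×1.5773 ≈ 4317 m/s.
Stage 2: m₀ = 6,142 kg, m_f = 6,142 − 4,700 = 1,442 kg; Δv = 343×9.81×ln(4.259) = 3364.8×1.4491 ≈ 4876 m/s.
Stage 3: m₀ = 942 kg, m_f = 942 − 754 = 188 kg; Δv = 427×9.81×ln(5.011) = 4188.9×1.6116 ≈ 6751 m/s.
Total Δv = 4317 + 4876 + 6751 = 15944 m/s.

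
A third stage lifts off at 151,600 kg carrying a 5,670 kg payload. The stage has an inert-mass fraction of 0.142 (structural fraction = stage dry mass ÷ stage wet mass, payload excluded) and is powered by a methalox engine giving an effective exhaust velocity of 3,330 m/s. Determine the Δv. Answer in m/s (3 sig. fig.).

Stage wet mass = m₀ − payload = 151,600 − 5,670 = 145,930 kg.
Stage dry mass = ε × stage wet mass = 0.142 × 145,930 = 20,722.1 kg.
Burnout mass m_f = stage dry + payload = 20,722.1 + 5,670 = 26,392.1 kg.
Using Δv = v_e ln(m₀/m_f): Δv = v_e · ln(151,600/26,392.1) = 3330.0 × ln(5.744) = 3330.0 × 1.7482 ≈ 5821 m/s.

Δv ≈ 5820 m/s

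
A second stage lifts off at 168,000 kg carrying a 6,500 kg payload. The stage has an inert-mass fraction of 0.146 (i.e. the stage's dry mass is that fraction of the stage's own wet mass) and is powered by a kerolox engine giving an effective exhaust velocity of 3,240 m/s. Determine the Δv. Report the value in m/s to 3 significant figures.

Stage wet mass = m₀ − payload = 168,000 − 6,500 = 161,500 kg.
Stage dry mass = ε × stage wet mass = 0.146 × 161,500 = 23,579 kg.
Burnout mass m_f = stage dry + payload = 23,579 + 6,500 = 30,079 kg.
From the ideal rocket equation, Δv = v_e · ln(168,000/30,079) = 3240.0 × ln(5.585) = 3240.0 × 1.7201 ≈ 5573 m/s.

Δv ≈ 5570 m/s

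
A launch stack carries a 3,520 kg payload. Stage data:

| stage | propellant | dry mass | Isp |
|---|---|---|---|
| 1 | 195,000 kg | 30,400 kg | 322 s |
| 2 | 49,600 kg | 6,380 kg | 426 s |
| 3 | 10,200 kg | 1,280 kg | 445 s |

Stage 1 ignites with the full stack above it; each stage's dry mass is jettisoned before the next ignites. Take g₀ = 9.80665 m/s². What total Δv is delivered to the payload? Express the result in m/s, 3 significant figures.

Ignition mass of stage 1 = 195,000+30,400 + 49,600+6,380 + 10,200+1,280 + 3,520 = 296,380 kg.
Stage 1: m₀ = 296,380 kg, m_f = 296,380 − 195,000 = 101,380 kg; Δv = 322×9.80665×ln(2.923) = 3157.7×1.0728 ≈ 3388 m/s.
Stage 2: m₀ = 70,980 kg, m_f = 70,980 − 49,600 = 21,380 kg; Δv = 426×9.80665×ln(3.32) = 4177.6×1.1999 ≈ 5013 m/s.
Stage 3: m₀ = 15,000 kg, m_f = 15,000 − 10,200 = 4,800 kg; Δv = 445×9.80665×ln(3.125) = 4364.0×1.1394 ≈ 4972 m/s.
Total Δv = 3388 + 5013 + 4972 = 13373 m/s.

Δv ≈ 13400 m/s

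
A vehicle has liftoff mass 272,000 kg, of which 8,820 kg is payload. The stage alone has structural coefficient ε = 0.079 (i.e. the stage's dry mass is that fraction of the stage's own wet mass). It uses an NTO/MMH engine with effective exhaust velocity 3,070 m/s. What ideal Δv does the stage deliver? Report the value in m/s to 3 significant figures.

Δv ≈ 6810 m/s

Stage wet mass = m₀ − payload = 272,000 − 8,820 = 263,180 kg.
Stage dry mass = ε × stage wet mass = 0.079 × 263,180 = 20,791.2 kg.
Burnout mass m_f = stage dry + payload = 20,791.2 + 8,820 = 29,611.2 kg.
Using Δv = v_e ln(m₀/m_f): Δv = v_e · ln(272,000/29,611.2) = 3070.0 × ln(9.186) = 3070.0 × 2.2176 ≈ 6808 m/s.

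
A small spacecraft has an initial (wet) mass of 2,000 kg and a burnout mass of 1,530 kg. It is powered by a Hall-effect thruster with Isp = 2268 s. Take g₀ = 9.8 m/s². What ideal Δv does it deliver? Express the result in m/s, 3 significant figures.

v_e = Isp · g₀ = 2268 × 9.8 = 22226.4 m/s.
Δv = v_e · ln(m₀/m_f) = 22226.4 × ln(1.307) = 22226.4 × 0.2679 ≈ 5954.0 m/s.

Δv ≈ 5950 m/s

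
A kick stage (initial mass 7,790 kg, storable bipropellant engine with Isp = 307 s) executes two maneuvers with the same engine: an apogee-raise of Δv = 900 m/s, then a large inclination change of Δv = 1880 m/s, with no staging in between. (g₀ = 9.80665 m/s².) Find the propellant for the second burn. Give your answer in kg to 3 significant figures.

propellant for the second burn ≈ 2680 kg

v_e = Isp · g₀ = 307 × 9.80665 = 3010.6 m/s.
After the first burn: m = 7790 × exp(−900/3010.6) = 7790 × 0.74160 = 5,777.06 kg.
After the second burn: m = 5,777.06 × exp(−1880/3010.6) = 5,777.06 × 0.53556 = 3,093.96 kg.
Second-burn propellant = 5,777.06 − 3,093.96 = 2,683.1 kg.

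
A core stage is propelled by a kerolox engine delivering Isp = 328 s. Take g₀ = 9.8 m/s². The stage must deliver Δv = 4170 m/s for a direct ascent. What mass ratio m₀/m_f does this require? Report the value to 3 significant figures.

v_e = Isp · g₀ = 328 × 9.8 = 3214.4 m/s.
m₀/m_f = exp(Δv / v_e) = exp(4170 / 3214.4) = exp(1.2973) = 3.6594.

mass ratio ≈ 3.66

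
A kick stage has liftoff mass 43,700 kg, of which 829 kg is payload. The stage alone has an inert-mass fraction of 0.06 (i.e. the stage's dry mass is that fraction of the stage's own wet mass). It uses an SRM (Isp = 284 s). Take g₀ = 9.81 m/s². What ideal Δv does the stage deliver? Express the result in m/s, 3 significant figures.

Δv ≈ 7110 m/s

Stage wet mass = m₀ − payload = 43,700 − 829 = 42,871 kg.
Stage dry mass = ε × stage wet mass = 0.06 × 42,871 = 2,572.26 kg.
Burnout mass m_f = stage dry + payload = 2,572.26 + 829 = 3,401.26 kg.
v_e = Isp · g₀ = 284 × 9.81 = 2786.0 m/s.
From the ideal rocket equation, Δv = v_e · ln(43,700/3,401.26) = 2786.0 × ln(12.85) = 2786.0 × 2.5532 ≈ 7113 m/s.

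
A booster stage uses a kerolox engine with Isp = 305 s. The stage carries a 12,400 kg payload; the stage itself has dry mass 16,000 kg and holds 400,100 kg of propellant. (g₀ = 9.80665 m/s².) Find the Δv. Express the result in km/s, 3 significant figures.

Δv ≈ 8.12 km/s

v_e = Isp · g₀ = 305 × 9.80665 = 2991.0 m/s.
m₀ = payload + dry + propellant = 12,400 + 16,000 + 400,100 = 428,500 kg.
m_f = payload + dry = 12,400 + 16,000 = 28,400 kg.
Δv = v_e · ln(m₀/m_f) = 2991.0 × ln(15.09) = 2991.0 × 2.7139 ≈ 8117.4 m/s.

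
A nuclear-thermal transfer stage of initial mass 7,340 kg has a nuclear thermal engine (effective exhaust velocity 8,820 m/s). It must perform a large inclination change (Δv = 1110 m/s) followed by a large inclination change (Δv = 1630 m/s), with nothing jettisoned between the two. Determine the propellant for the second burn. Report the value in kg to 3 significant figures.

After the first burn: m = 7340 × exp(−1110/8820.0) = 7340 × 0.88175 = 6,472.05 kg.
After the second burn: m = 6,472.05 × exp(−1630/8820.0) = 6,472.05 × 0.83126 = 5,379.96 kg.
Second-burn propellant = 6,472.05 − 5,379.96 = 1,092.09 kg.

propellant for the second burn ≈ 1090 kg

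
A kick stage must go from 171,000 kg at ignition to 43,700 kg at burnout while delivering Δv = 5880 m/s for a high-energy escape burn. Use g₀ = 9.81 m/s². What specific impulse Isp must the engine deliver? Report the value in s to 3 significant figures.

Isp ≈ 439 s

ln(m₀/m_f) = ln(171000/43700) = ln(3.913) = 1.3643.
From the ideal rocket equation, v_e = Δv / ln(m₀/m_f) = 5880 / 1.3643 = 4309.9 m/s.
Isp = v_e / g₀ = 4309.9 / 9.81 = 439.3 s.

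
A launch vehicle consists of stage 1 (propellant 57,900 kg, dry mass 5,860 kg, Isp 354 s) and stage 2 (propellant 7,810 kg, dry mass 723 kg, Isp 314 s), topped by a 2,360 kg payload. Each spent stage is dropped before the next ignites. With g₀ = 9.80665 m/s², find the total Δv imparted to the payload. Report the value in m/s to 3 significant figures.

Δv ≈ 9070 m/s

Ignition mass of stage 1 = 57,900+5,860 + 7,810+723 + 2,360 = 74,653 kg.
Stage 1: m₀ = 74,653 kg, m_f = 74,653 − 57,900 = 16,753 kg; Δv = 354×9.80665×ln(4.456) = 3471.6×1.4943 ≈ 5187 m/s.
Stage 2: m₀ = 10,893 kg, m_f = 10,893 − 7,810 = 3,083 kg; Δv = 314×9.80665×ln(3.533) = 3079.3×1.2622 ≈ 3887 m/s.
Total Δv = 5187 + 3887 = 9074 m/s.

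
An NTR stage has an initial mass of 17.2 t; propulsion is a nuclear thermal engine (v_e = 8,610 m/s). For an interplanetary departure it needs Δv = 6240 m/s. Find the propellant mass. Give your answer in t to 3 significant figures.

propellant mass ≈ 8.87 t

By the Tsiolkovsky rocket equation, m₀/m_f = exp(Δv / v_e) = exp(6240 / 8610.0) = exp(0.7247) = 2.0642.
m_f = 17.2 / 2.0642 = 8.33253 t, so propellant = m₀ − m_f = 17.2 − 8.33253 = 8.86747 t.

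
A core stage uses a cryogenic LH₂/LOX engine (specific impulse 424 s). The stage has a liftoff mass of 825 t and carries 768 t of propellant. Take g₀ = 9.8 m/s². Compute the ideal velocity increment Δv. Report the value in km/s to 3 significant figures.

v_e = Isp · g₀ = 424 × 9.8 = 4155.2 m/s.
m_f = m₀ − m_prop = 825 − 768 = 57 t.
Δv = v_e · ln(m₀/m_f) = 4155.2 × ln(14.47) = 4155.2 × 2.6723 ≈ 11104.1 m/s.

Δv ≈ 11.1 km/s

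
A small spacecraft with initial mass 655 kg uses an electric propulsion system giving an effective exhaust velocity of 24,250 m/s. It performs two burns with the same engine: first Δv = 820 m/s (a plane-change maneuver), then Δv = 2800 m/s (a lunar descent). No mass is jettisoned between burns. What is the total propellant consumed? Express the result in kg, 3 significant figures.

After the first burn: m = 655 × exp(−820/24250.0) = 655 × 0.96675 = 633.221 kg.
After the second burn: m = 633.221 × exp(−2800/24250.0) = 633.221 × 0.89095 = 564.168 kg.
Total propellant = m₀ − m_final = 655 − 564.168 = 90.832 kg.

total propellant consumed ≈ 90.8 kg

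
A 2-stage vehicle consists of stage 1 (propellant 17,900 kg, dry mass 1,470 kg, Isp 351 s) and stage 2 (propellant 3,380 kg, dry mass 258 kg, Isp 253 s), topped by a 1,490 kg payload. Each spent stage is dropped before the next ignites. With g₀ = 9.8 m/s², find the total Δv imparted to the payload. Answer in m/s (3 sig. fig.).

Ignition mass of stage 1 = 17,900+1,470 + 3,380+258 + 1,490 = 24,498 kg.
Stage 1: m₀ = 24,498 kg, m_f = 24,498 − 17,900 = 6,598 kg; Δv = 351×9.8×ln(3.713) = 3439.8×1.3118 ≈ 4512 m/s.
Stage 2: m₀ = 5,128 kg, m_f = 5,128 − 3,380 = 1,748 kg; Δv = 253×9.8×ln(2.934) = 2479.4×1.0762 ≈ 2668 m/s.
Total Δv = 4512 + 2668 = 7180 m/s.

Δv ≈ 7180 m/s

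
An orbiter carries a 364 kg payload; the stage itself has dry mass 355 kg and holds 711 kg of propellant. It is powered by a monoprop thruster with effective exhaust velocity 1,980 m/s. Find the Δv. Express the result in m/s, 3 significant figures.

Δv ≈ 1360 m/s

m₀ = payload + dry + propellant = 364 + 355 + 711 = 1,430 kg.
m_f = payload + dry = 364 + 355 = 719 kg.
Δv = v_e · ln(m₀/m_f) = 1980.0 × ln(1.989) = 1980.0 × 0.6876 ≈ 1361.4 m/s.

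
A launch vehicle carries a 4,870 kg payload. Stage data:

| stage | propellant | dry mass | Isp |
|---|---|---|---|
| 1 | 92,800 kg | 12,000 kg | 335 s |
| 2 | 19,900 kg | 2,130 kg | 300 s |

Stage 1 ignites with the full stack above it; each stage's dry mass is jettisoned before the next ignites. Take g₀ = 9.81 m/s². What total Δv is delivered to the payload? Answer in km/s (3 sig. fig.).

Ignition mass of stage 1 = 92,800+12,000 + 19,900+2,130 + 4,870 = 131,700 kg.
Stage 1: m₀ = 131,700 kg, m_f = 131,700 − 92,800 = 38,900 kg; Δv = 335×9.81×ln(3.386) = 3286.4×1.2195 ≈ 4008 m/s.
Stage 2: m₀ = 26,900 kg, m_f = 26,900 − 19,900 = 7,000 kg; Δv = 300×9.81×ln(3.843) = 2943.0×1.3462 ≈ 3962 m/s.
Total Δv = 4008 + 3962 = 7970 m/s.

Δv ≈ 7.97 km/s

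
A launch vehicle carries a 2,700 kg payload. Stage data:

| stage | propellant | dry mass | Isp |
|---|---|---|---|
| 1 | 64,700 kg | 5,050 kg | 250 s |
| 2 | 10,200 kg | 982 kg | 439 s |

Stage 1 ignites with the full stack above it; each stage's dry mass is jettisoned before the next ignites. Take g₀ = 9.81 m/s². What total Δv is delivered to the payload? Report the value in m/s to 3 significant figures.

Δv ≈ 9360 m/s

Ignition mass of stage 1 = 64,700+5,050 + 10,200+982 + 2,700 = 83,632 kg.
Stage 1: m₀ = 83,632 kg, m_f = 83,632 − 64,700 = 18,932 kg; Δv = 250×9.81×ln(4.417) = 2452.5×1.4856 ≈ 3643 m/s.
Stage 2: m₀ = 13,882 kg, m_f = 13,882 − 10,200 = 3,682 kg; Δv = 439×9.81×ln(3.77) = 4306.6×1.3271 ≈ 5715 m/s.
Total Δv = 3643 + 5715 = 9358 m/s.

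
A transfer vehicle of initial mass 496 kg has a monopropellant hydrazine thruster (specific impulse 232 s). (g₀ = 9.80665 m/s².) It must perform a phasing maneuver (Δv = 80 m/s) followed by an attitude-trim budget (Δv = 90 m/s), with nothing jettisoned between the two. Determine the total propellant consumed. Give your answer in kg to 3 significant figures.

total propellant consumed ≈ 35.7 kg

v_e = Isp · g₀ = 232 × 9.80665 = 2275.1 m/s.
After the first burn: m = 496 × exp(−80/2275.1) = 496 × 0.96545 = 478.863 kg.
After the second burn: m = 478.863 × exp(−90/2275.1) = 478.863 × 0.96121 = 460.288 kg.
Total propellant = m₀ − m_final = 496 − 460.288 = 35.712 kg.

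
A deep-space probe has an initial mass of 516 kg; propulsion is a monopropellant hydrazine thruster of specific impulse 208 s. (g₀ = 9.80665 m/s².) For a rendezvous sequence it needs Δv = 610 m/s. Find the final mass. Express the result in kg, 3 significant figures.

v_e = Isp · g₀ = 208 × 9.80665 = 2039.8 m/s.
m₀/m_f = exp(Δv / v_e) = exp(610 / 2039.8) = exp(0.2991) = 1.3486.
m_f = m₀ / 1.3486 = 516 / 1.3486 = 382.619 kg.

final mass ≈ 383 kg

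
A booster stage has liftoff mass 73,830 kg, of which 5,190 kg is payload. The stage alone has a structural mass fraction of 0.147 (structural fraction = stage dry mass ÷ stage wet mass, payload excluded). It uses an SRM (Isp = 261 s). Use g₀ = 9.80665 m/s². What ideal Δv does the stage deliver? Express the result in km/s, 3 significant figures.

Δv ≈ 4.03 km/s

Stage wet mass = m₀ − payload = 73,830 − 5,190 = 68,640 kg.
Stage dry mass = ε × stage wet mass = 0.147 × 68,640 = 10,090.1 kg.
Burnout mass m_f = stage dry + payload = 10,090.1 + 5,190 = 15,280.1 kg.
v_e = Isp · g₀ = 261 × 9.80665 = 2559.5 m/s.
Δv = v_e · ln(73,830/15,280.1) = 2559.5 × ln(4.832) = 2559.5 × 1.5752 ≈ 4032 m/s.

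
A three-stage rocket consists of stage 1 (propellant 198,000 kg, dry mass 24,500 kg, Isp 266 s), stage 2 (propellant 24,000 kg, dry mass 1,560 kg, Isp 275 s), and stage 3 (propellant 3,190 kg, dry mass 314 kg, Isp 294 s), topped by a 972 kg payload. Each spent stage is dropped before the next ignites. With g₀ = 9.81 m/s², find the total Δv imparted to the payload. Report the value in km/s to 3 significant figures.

Ignition mass of stage 1 = 198,000+24,500 + 24,000+1,560 + 3,190+314 + 972 = 252,536 kg.
Stage 1: m₀ = 252,536 kg, m_f = 252,536 − 198,000 = 54,536 kg; Δv = 266×9.81×ln(4.631) = 2609.5×1.5327 ≈ 4000 m/s.
Stage 2: m₀ = 30,036 kg, m_f = 30,036 − 24,000 = 6,036 kg; Δv = 275×9.81×ln(4.976) = 2697.8×1.6047 ≈ 4329 m/s.
Stage 3: m₀ = 4,476 kg, m_f = 4,476 − 3,190 = 1,286 kg; Δv = 294×9.81×ln(3.481) = 2884.1×1.2472 ≈ 3597 m/s.
Total Δv = 4000 + 4329 + 3597 = 11926 m/s.

Δv ≈ 11.9 km/s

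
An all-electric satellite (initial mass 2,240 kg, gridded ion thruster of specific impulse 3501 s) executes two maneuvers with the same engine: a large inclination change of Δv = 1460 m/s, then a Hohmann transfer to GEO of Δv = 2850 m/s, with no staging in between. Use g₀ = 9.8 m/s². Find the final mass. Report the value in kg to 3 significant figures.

v_e = Isp · g₀ = 3501 × 9.8 = 34309.8 m/s.
After the first burn: m = 2240 × exp(−1460/34309.8) = 2240 × 0.95834 = 2,146.68 kg.
After the second burn: m = 2,146.68 × exp(−2850/34309.8) = 2,146.68 × 0.92029 = 1,975.57 kg.

final mass ≈ 1980 kg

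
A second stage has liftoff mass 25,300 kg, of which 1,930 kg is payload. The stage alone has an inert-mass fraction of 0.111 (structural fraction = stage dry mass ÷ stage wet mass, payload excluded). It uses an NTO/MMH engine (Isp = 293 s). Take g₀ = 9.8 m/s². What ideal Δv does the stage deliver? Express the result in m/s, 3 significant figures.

Stage wet mass = m₀ − payload = 25,300 − 1,930 = 23,370 kg.
Stage dry mass = ε × stage wet mass = 0.111 × 23,370 = 2,594.07 kg.
Burnout mass m_f = stage dry + payload = 2,594.07 + 1,930 = 4,524.07 kg.
v_e = Isp · g₀ = 293 × 9.8 = 2871.4 m/s.
Rocket equation: Δv = v_e · ln(25,300/4,524.07) = 2871.4 × ln(5.592) = 2871.4 × 1.7214 ≈ 4943 m/s.

Δv ≈ 4940 m/s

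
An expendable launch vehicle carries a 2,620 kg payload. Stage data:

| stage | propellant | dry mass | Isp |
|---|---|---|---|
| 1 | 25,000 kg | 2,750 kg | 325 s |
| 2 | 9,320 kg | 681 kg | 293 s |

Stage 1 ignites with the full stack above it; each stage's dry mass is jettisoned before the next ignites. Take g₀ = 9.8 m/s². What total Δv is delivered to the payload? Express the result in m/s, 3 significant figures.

Ignition mass of stage 1 = 25,000+2,750 + 9,320+681 + 2,620 = 40,371 kg.
Stage 1: m₀ = 40,371 kg, m_f = 40,371 − 25,000 = 15,371 kg; Δv = 325×9.8×ln(2.626) = 3185.0×0.9656 ≈ 3076 m/s.
Stage 2: m₀ = 12,621 kg, m_f = 12,621 − 9,320 = 3,301 kg; Δv = 293×9.8×ln(3.823) = 2871.4×1.3411 ≈ 3851 m/s.
Total Δv = 3076 + 3851 = 6927 m/s.

Δv ≈ 6930 m/s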